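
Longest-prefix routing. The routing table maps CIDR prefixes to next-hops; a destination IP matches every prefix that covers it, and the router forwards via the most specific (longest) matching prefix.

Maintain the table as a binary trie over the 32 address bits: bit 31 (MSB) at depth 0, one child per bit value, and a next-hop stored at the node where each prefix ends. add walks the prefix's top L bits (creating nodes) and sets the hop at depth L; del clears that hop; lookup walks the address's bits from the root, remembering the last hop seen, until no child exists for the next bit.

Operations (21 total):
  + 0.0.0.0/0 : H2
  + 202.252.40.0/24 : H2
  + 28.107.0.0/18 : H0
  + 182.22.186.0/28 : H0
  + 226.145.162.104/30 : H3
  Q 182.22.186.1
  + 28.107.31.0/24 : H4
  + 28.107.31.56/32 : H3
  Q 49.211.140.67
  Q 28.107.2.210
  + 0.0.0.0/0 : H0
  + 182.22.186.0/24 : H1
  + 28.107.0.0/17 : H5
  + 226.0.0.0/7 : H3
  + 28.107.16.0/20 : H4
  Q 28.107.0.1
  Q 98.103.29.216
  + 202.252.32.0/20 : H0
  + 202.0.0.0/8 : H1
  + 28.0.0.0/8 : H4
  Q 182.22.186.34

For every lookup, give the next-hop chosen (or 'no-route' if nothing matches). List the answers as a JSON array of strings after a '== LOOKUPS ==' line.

Apply in order:
  + 0.0.0.0/0 (H2) depth=0
  + 202.252.40.0/24 (H2) depth=24
  + 28.107.0.0/18 (H0) depth=18
  + 182.22.186.0/28 (H0) depth=28
  + 226.145.162.104/30 (H3) depth=30
  ? 182.22.186.1  path d0:H2→d1:-→d2:-→d3:-→d4:-→d5:-→d6:-→d7:-→d8:-→d9:-→d10:-→d11:-→d12:-→d13:-→d14:-→d15:-→d16:-→d17:-→d18:-→d19:-→d20:-→d21:-→d22:-→d23:-→d24:-→d25:-→d26:-→d27:-→d28:H0  best=H0
  + 28.107.31.0/24 (H4) depth=24
  + 28.107.31.56/32 (H3) depth=32
  ? 49.211.140.67  path d0:H2→d1:-→d2:-  best=H2
  ? 28.107.2.210  path d0:H2→d1:-→d2:-→d3:-→d4:-→d5:-→d6:-→d7:-→d8:-→d9:-→d10:-→d11:-→d12:-→d13:-→d14:-→d15:-→d16:-→d17:-→d18:H0→d19:-  best=H0
  + 0.0.0.0/0 (H0) depth=0
  + 182.22.186.0/24 (H1) depth=24
  + 28.107.0.0/17 (H5) depth=17
  + 226.0.0.0/7 (H3) depth=7
  + 28.107.16.0/20 (H4) depth=20
  ? 28.107.0.1  path d0:H0→d1:-→d2:-→d3:-→d4:-→d5:-→d6:-→d7:-→d8:-→d9:-→d10:-→d11:-→d12:-→d13:-→d14:-→d15:-→d16:-→d17:H5→d18:H0→d19:-  best=H0
  ? 98.103.29.216  path d0:H0→d1:-  best=H0
  + 202.252.32.0/20 (H0) depth=20
  + 202.0.0.0/8 (H1) depth=8
  + 28.0.0.0/8 (H4) depth=8
  ? 182.22.186.34  path d0:H0→d1:-→d2:-→d3:-→d4:-→d5:-→d6:-→d7:-→d8:-→d9:-→d10:-→d11:-→d12:-→d13:-→d14:-→d15:-→d16:-→d17:-→d18:-→d19:-→d20:-→d21:-→d22:-→d23:-→d24:H1→d25:-→d26:-  best=H1

== LOOKUPS ==
["H0","H2","H0","H0","H0","H1"]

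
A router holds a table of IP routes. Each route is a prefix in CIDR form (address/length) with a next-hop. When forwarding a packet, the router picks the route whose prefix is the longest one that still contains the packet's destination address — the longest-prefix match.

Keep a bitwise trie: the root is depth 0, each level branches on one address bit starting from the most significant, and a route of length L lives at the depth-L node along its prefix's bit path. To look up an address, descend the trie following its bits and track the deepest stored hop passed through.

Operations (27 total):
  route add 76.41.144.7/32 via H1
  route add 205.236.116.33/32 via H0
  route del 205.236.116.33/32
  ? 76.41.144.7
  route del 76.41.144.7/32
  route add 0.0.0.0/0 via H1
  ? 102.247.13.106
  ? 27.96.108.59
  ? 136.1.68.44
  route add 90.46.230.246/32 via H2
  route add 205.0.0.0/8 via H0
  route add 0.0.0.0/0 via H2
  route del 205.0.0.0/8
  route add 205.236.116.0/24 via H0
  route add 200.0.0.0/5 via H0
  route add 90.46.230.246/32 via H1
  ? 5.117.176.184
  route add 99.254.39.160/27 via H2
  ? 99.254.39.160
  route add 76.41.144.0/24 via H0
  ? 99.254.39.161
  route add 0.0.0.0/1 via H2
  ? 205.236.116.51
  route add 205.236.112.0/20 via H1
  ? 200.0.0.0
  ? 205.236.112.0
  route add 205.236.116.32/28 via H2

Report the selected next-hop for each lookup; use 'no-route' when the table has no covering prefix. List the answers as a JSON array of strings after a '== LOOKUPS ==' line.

Apply in order:
  + 76.41.144.7/32 (H1) depth=32
  + 205.236.116.33/32 (H0) depth=32
  - 205.236.116.33/32 clear@32
  ? 76.41.144.7  path d0:-→d1:-→d2:-→d3:-→d4:-→d5:-→d6:-→d7:-→d8:-→d9:-→d10:-→d11:-→d12:-→d13:-→d14:-→d15:-→d16:-→d17:-→d18:-→d19:-→d20:-→d21:-→d22:-→d23:-→d24:-→d25:-→d26:-→d27:-→d28:-→d29:-→d30:-→d31:-→d32:H1  best=H1
  - 76.41.144.7/32 clear@32
  + 0.0.0.0/0 (H1) depth=0
  ? 102.247.13.106  path d0:H1→d1:-→d2:-  best=H1
  ? 27.96.108.59  path d0:H1→d1:-  best=H1
  ? 136.1.68.44  path d0:H1→d1:-  best=H1
  + 90.46.230.246/32 (H2) depth=32
  + 205.0.0.0/8 (H0) depth=8
  + 0.0.0.0/0 (H2) depth=0
  - 205.0.0.0/8 clear@8
  + 205.236.116.0/24 (H0) depth=24
  + 200.0.0.0/5 (H0) depth=5
  + 90.46.230.246/32 (H1) depth=32
  ? 5.117.176.184  path d0:H2→d1:-  best=H2
  + 99.254.39.160/27 (H2) depth=27
  ? 99.254.39.160  path d0:H2→d1:-→d2:-→d3:-→d4:-→d5:-→d6:-→d7:-→d8:-→d9:-→d10:-→d11:-→d12:-→d13:-→d14:-→d15:-→d16:-→d17:-→d18:-→d19:-→d20:-→d21:-→d22:-→d23:-→d24:-→d25:-→d26:-→d27:H2  best=H2
  + 76.41.144.0/24 (H0) depth=24
  ? 99.254.39.161  path d0:H2→d1:-→d2:-→d3:-→d4:-→d5:-→d6:-→d7:-→d8:-→d9:-→d10:-→d11:-→d12:-→d13:-→d14:-→d15:-→d16:-→d17:-→d18:-→d19:-→d20:-→d21:-→d22:-→d23:-→d24:-→d25:-→d26:-→d27:H2  best=H2
  + 0.0.0.0/1 (H2) depth=1
  ? 205.236.116.51  path d0:H2→d1:-→d2:-→d3:-→d4:-→d5:H0→d6:-→d7:-→d8:-→d9:-→d10:-→d11:-→d12:-→d13:-→d14:-→d15:-→d16:-→d17:-→d18:-→d19:-→d20:-→d21:-→d22:-→d23:-→d24:H0→d25:-→d26:-→d27:-  best=H0
  + 205.236.112.0/20 (H1) depth=20
  ? 200.0.0.0  path d0:H2→d1:-→d2:-→d3:-→d4:-→d5:H0  best=H0
  ? 205.236.112.0  path d0:H2→d1:-→d2:-→d3:-→d4:-→d5:H0→d6:-→d7:-→d8:-→d9:-→d10:-→d11:-→d12:-→d13:-→d14:-→d15:-→d16:-→d17:-→d18:-→d19:-→d20:H1→d21:-  best=H1
  + 205.236.116.32/28 (H2) depth=28

== LOOKUPS ==
["H1","H1","H1","H1","H2","H2","H2","H0","H0","H1"]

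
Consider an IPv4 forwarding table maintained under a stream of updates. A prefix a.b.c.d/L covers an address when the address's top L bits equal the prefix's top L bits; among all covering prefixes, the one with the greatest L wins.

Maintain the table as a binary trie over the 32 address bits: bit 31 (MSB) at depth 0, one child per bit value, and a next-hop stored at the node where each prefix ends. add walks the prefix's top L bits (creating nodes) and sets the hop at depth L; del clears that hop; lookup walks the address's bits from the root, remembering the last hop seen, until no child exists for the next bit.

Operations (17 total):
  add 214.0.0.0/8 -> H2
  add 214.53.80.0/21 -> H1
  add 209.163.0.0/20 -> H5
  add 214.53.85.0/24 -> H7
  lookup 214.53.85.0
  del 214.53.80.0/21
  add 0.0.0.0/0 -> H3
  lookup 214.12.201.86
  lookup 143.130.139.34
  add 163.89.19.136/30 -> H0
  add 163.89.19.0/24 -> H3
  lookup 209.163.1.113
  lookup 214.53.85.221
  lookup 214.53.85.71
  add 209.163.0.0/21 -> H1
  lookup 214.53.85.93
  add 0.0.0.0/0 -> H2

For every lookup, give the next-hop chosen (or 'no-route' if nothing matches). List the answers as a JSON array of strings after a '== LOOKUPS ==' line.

Trace:
  add 214.0.0.0/8 -> H2 at depth 8
  add 214.53.80.0/21 -> H1 at depth 21
  add 209.163.0.0/20 -> H5 at depth 20
  add 214.53.85.0/24 -> H7 at depth 24
  lookup 214.53.85.0: bits 110101100011010101010101 walk d0:-→d1:-→d2:-→d3:-→d4:-→d5:-→d6:-→d7:-→d8:H2→d9:-→d10:-→d11:-→d12:-→d13:-→d14:-→d15:-→d16:-→d17:-→d18:-→d19:-→d20:-→d21:H1→d22:-→d23:-→d24:H7 -> H7
  del 214.53.80.0/21 (clear depth 21)
  add 0.0.0.0/0 -> H3 at depth 0
  lookup 214.12.201.86: bits 1101011000 walk d0:H3→d1:-→d2:-→d3:-→d4:-→d5:-→d6:-→d7:-→d8:H2→d9:-→d10:- -> H2
  lookup 143.130.139.34: bits 1 walk d0:H3→d1:- -> H3
  add 163.89.19.136/30 -> H0 at depth 30
  add 163.89.19.0/24 -> H3 at depth 24
  lookup 209.163.1.113: bits 11010001101000110000 walk d0:H3→d1:-→d2:-→d3:-→d4:-→d5:-→d6:-→d7:-→d8:-→d9:-→d10:-→d11:-→d12:-→d13:-→d14:-→d15:-→d16:-→d17:-→d18:-→d19:-→d20:H5 -> H5
  lookup 214.53.85.221: bits 110101100011010101010101 walk d0:H3→d1:-→d2:-→d3:-→d4:-→d5:-→d6:-→d7:-→d8:H2→d9:-→d10:-→d11:-→d12:-→d13:-→d14:-→d15:-→d16:-→d17:-→d18:-→d19:-→d20:-→d21:-→d22:-→d23:-→d24:H7 -> H7
  lookup 214.53.85.71: bits 110101100011010101010101 walk d0:H3→d1:-→d2:-→d3:-→d4:-→d5:-→d6:-→d7:-→d8:H2→d9:-→d10:-→d11:-→d12:-→d13:-→d14:-→d15:-→d16:-→d17:-→d18:-→d19:-→d20:-→d21:-→d22:-→d23:-→d24:H7 -> H7
  add 209.163.0.0/21 -> H1 at depth 21
  lookup 214.53.85.93: bits 110101100011010101010101 walk d0:H3→d1:-→d2:-→d3:-→d4:-→d5:-→d6:-→d7:-→d8:H2→d9:-→d10:-→d11:-→d12:-→d13:-→d14:-→d15:-→d16:-→d17:-→d18:-→d19:-→d20:-→d21:-→d22:-→d23:-→d24:H7 -> H7
  add 0.0.0.0/0 -> H2 at depth 0

== LOOKUPS ==
["H7","H2","H3","H5","H7","H7","H7"]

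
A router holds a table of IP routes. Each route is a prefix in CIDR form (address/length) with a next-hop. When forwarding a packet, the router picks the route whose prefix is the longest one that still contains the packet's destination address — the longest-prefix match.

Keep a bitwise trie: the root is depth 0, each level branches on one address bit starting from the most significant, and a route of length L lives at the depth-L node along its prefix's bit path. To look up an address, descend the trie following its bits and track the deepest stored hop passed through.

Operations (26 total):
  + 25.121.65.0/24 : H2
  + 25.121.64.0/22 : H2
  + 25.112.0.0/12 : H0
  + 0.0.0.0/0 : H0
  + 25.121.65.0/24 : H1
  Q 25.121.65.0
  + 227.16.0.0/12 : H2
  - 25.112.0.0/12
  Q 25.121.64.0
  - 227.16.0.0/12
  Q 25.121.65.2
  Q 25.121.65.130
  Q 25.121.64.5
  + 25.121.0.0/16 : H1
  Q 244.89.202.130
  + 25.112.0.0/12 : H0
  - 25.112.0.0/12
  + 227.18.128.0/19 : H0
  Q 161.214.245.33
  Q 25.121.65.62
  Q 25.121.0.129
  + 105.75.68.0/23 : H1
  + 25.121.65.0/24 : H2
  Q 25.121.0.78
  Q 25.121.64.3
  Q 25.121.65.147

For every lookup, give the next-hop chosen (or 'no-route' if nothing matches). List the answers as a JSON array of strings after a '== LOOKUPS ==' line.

Apply in order:
  + 25.121.65.0/24 (H2) depth=24
  + 25.121.64.0/22 (H2) depth=22
  + 25.112.0.0/12 (H0) depth=12
  + 0.0.0.0/0 (H0) depth=0
  + 25.121.65.0/24 (H1) depth=24
  lookup 25.121.65.0: bits 000110010111100101000001 walk d0:H0→d1:-→d2:-→d3:-→d4:-→d5:-→d6:-→d7:-→d8:-→d9:-→d10:-→d11:-→d12:H0→d13:-→d14:-→d15:-→d16:-→d17:-→d18:-→d19:-→d20:-→d21:-→d22:H2→d23:-→d24:H1 -> H1
  + 227.16.0.0/12 (H2) depth=12
  - 25.112.0.0/12 clear@12
  lookup 25.121.64.0: bits 00011001011110010100000 walk d0:H0→d1:-→d2:-→d3:-→d4:-→d5:-→d6:-→d7:-→d8:-→d9:-→d10:-→d11:-→d12:-→d13:-→d14:-→d15:-→d16:-→d17:-→d18:-→d19:-→d20:-→d21:-→d22:H2→d23:- -> H2
  - 227.16.0.0/12 clear@12
  lookup 25.121.65.2: bits 000110010111100101000001 walk d0:H0→d1:-→d2:-→d3:-→d4:-→d5:-→d6:-→d7:-→d8:-→d9:-→d10:-→d11:-→d12:-→d13:-→d14:-→d15:-→d16:-→d17:-→d18:-→d19:-→d20:-→d21:-→d22:H2→d23:-→d24:H1 -> H1
  lookup 25.121.65.130: bits 000110010111100101000001 walk d0:H0→d1:-→d2:-→d3:-→d4:-→d5:-→d6:-→d7:-→d8:-→d9:-→d10:-→d11:-→d12:-→d13:-→d14:-→d15:-→d16:-→d17:-→d18:-→d19:-→d20:-→d21:-→d22:H2→d23:-→d24:H1 -> H1
  lookup 25.121.64.5: bits 00011001011110010100000 walk d0:H0→d1:-→d2:-→d3:-→d4:-→d5:-→d6:-→d7:-→d8:-→d9:-→d10:-→d11:-→d12:-→d13:-→d14:-→d15:-→d16:-→d17:-→d18:-→d19:-→d20:-→d21:-→d22:H2→d23:- -> H2
  + 25.121.0.0/16 (H1) depth=16
  lookup 244.89.202.130: bits 111 walk d0:H0→d1:-→d2:-→d3:- -> H0
  + 25.112.0.0/12 (H0) depth=12
  - 25.112.0.0/12 clear@12
  + 227.18.128.0/19 (H0) depth=19
  lookup 161.214.245.33: bits 1 walk d0:H0→d1:- -> H0
  lookup 25.121.65.62: bits 000110010111100101000001 walk d0:H0→d1:-→d2:-→d3:-→d4:-→d5:-→d6:-→d7:-→d8:-→d9:-→d10:-→d11:-→d12:-→d13:-→d14:-→d15:-→d16:H1→d17:-→d18:-→d19:-→d20:-→d21:-→d22:H2→d23:-→d24:H1 -> H1
  lookup 25.121.0.129: bits 00011001011110010 walk d0:H0→d1:-→d2:-→d3:-→d4:-→d5:-→d6:-→d7:-→d8:-→d9:-→d10:-→d11:-→d12:-→d13:-→d14:-→d15:-→d16:H1→d17:- -> H1
  + 105.75.68.0/23 (H1) depth=23
  + 25.121.65.0/24 (H2) depth=24
  lookup 25.121.0.78: bits 00011001011110010 walk d0:H0→d1:-→d2:-→d3:-→d4:-→d5:-→d6:-→d7:-→d8:-→d9:-→d10:-→d11:-→d12:-→d13:-→d14:-→d15:-→d16:H1→d17:- -> H1
  lookup 25.121.64.3: bits 00011001011110010100000 walk d0:H0→d1:-→d2:-→d3:-→d4:-→d5:-→d6:-→d7:-→d8:-→d9:-→d10:-→d11:-→d12:-→d13:-→d14:-→d15:-→d16:H1→d17:-→d18:-→d19:-→d20:-→d21:-→d22:H2→d23:- -> H2
  lookup 25.121.65.147: bits 000110010111100101000001 walk d0:H0→d1:-→d2:-→d3:-→d4:-→d5:-→d6:-→d7:-→d8:-→d9:-→d10:-→d11:-→d12:-→d13:-→d14:-→d15:-→d16:H1→d17:-→d18:-→d19:-→d20:-→d21:-→d22:H2→d23:-→d24:H2 -> H2

== LOOKUPS ==
["H1","H2","H1","H1","H2","H0","H0","H1","H1","H1","H2","H2"]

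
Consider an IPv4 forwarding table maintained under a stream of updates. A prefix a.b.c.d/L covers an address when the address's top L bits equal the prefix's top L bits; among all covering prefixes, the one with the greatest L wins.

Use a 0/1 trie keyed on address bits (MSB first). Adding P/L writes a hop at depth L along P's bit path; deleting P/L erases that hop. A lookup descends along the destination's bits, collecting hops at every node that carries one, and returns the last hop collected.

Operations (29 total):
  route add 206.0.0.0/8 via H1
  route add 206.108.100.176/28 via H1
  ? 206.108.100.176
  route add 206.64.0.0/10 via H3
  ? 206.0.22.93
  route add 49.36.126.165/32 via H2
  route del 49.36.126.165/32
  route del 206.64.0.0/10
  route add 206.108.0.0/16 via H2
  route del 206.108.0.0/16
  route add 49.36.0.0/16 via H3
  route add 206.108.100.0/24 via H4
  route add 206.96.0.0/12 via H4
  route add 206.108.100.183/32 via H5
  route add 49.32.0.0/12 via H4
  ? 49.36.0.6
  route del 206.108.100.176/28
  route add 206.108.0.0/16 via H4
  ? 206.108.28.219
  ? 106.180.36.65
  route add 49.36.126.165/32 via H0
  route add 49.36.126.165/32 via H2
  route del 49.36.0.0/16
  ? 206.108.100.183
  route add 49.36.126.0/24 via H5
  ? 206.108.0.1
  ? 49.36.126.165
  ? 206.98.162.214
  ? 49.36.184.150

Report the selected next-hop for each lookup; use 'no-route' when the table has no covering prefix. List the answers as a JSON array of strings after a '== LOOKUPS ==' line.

Process each operation:
  add 206.0.0.0/8 -> H1 at depth 8
  add 206.108.100.176/28 -> H1 at depth 28
  lookup 206.108.100.176: bits 1100111001101100011001001011 walk d0:-→d1:-→d2:-→d3:-→d4:-→d5:-→d6:-→d7:-→d8:H1→d9:-→d10:-→d11:-→d12:-→d13:-→d14:-→d15:-→d16:-→d17:-→d18:-→d19:-→d20:-→d21:-→d22:-→d23:-→d24:-→d25:-→d26:-→d27:-→d28:H1 -> H1
  add 206.64.0.0/10 -> H3 at depth 10
  lookup 206.0.22.93: bits 110011100 walk d0:-→d1:-→d2:-→d3:-→d4:-→d5:-→d6:-→d7:-→d8:H1→d9:- -> H1
  add 49.36.126.165/32 -> H2 at depth 32
  - 49.36.126.165/32 clear@32
  - 206.64.0.0/10 clear@10
  add 206.108.0.0/16 -> H2 at depth 16
  - 206.108.0.0/16 clear@16
  add 49.36.0.0/16 -> H3 at depth 16
  add 206.108.100.0/24 -> H4 at depth 24
  add 206.96.0.0/12 -> H4 at depth 12
  add 206.108.100.183/32 -> H5 at depth 32
  add 49.32.0.0/12 -> H4 at depth 12
  lookup 49.36.0.6: bits 00110001001001000 walk d0:-→d1:-→d2:-→d3:-→d4:-→d5:-→d6:-→d7:-→d8:-→d9:-→d10:-→d11:-→d12:H4→d13:-→d14:-→d15:-→d16:H3→d17:- -> H3
  - 206.108.100.176/28 clear@28
  add 206.108.0.0/16 -> H4 at depth 16
  lookup 206.108.28.219: bits 11001110011011000 walk d0:-→d1:-→d2:-→d3:-→d4:-→d5:-→d6:-→d7:-→d8:H1→d9:-→d10:-→d11:-→d12:H4→d13:-→d14:-→d15:-→d16:H4→d17:- -> H4
  lookup 106.180.36.65: bits 0 walk d0:-→d1:- -> no-route
  add 49.36.126.165/32 -> H0 at depth 32
  add 49.36.126.165/32 -> H2 at depth 32
  - 49.36.0.0/16 clear@16
  lookup 206.108.100.183: bits 11001110011011000110010010110111 walk d0:-→d1:-→d2:-→d3:-→d4:-→d5:-→d6:-→d7:-→d8:H1→d9:-→d10:-→d11:-→d12:H4→d13:-→d14:-→d15:-→d16:H4→d17:-→d18:-→d19:-→d20:-→d21:-→d22:-→d23:-→d24:H4→d25:-→d26:-→d27:-→d28:-→d29:-→d30:-→d31:-→d32:H5 -> H5
  add 49.36.126.0/24 -> H5 at depth 24
  lookup 206.108.0.1: bits 11001110011011000 walk d0:-→d1:-→d2:-→d3:-→d4:-→d5:-→d6:-→d7:-→d8:H1→d9:-→d10:-→d11:-→d12:H4→d13:-→d14:-→d15:-→d16:H4→d17:- -> H4
  lookup 49.36.126.165: bits 00110001001001000111111010100101 walk d0:-→d1:-→d2:-→d3:-→d4:-→d5:-→d6:-→d7:-→d8:-→d9:-→d10:-→d11:-→d12:H4→d13:-→d14:-→d15:-→d16:-→d17:-→d18:-→d19:-→d20:-→d21:-→d22:-→d23:-→d24:H5→d25:-→d26:-→d27:-→d28:-→d29:-→d30:-→d31:-→d32:H2 -> H2
  lookup 206.98.162.214: bits 110011100110 walk d0:-→d1:-→d2:-→d3:-→d4:-→d5:-→d6:-→d7:-→d8:H1→d9:-→d10:-→d11:-→d12:H4 -> H4
  lookup 49.36.184.150: bits 0011000100100100 walk d0:-→d1:-→d2:-→d3:-→d4:-→d5:-→d6:-→d7:-→d8:-→d9:-→d10:-→d11:-→d12:H4→d13:-→d14:-→d15:-→d16:- -> H4

== LOOKUPS ==
["H1","H1","H3","H4","no-route","H5","H4","H2","H4","H4"]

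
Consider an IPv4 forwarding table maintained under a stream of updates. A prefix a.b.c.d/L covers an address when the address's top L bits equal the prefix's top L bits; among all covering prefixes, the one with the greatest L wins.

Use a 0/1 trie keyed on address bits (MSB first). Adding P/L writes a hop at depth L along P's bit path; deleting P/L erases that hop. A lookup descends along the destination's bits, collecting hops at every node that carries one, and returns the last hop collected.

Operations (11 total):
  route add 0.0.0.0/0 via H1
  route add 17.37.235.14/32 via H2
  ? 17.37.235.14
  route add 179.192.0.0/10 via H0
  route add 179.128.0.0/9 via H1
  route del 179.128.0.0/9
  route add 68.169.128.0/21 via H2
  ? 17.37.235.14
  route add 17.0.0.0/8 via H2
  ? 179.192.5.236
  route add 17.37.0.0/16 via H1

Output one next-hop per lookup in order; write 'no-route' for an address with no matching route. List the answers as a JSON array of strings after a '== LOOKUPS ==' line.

Process each operation:
  + 0.0.0.0/0 (H1) depth=0
  + 17.37.235.14/32 (H2) depth=32
  Q 17.37.235.14: descend 00010001001001011110101100001110 ; hops seen [H1,H2] ; pick H2
  + 179.192.0.0/10 (H0) depth=10
  + 179.128.0.0/9 (H1) depth=9
  del 179.128.0.0/9 (clear depth 9)
  + 68.169.128.0/21 (H2) depth=21
  Q 17.37.235.14: descend 00010001001001011110101100001110 ; hops seen [H1,H2] ; pick H2
  + 17.0.0.0/8 (H2) depth=8
  Q 179.192.5.236: descend 1011001111 ; hops seen [H1,H0] ; pick H0
  + 17.37.0.0/16 (H1) depth=16

== LOOKUPS ==
["H2","H2","H0"]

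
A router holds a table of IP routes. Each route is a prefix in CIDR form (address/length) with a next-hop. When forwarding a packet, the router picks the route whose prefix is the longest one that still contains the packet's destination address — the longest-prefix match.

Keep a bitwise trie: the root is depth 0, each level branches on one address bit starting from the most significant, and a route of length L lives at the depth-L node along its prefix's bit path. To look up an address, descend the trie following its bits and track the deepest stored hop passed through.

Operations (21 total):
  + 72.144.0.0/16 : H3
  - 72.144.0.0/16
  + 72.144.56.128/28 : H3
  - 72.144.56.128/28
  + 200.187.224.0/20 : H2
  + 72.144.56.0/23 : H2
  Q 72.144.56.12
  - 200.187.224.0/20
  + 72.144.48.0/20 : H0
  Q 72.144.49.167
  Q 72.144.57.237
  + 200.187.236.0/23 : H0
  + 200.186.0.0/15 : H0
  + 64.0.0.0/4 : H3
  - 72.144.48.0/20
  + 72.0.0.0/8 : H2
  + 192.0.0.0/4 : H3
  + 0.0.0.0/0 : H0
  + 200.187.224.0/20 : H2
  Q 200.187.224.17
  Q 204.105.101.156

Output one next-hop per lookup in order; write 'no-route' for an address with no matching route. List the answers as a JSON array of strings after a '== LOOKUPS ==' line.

Process each operation:
  + 72.144.0.0/16 (H3) depth=16
  del 72.144.0.0/16 (clear depth 16)
  + 72.144.56.128/28 (H3) depth=28
  del 72.144.56.128/28 (clear depth 28)
  + 200.187.224.0/20 (H2) depth=20
  + 72.144.56.0/23 (H2) depth=23
  Q 72.144.56.12: descend 010010001001000000111000 ; hops seen [H2] ; pick H2
  del 200.187.224.0/20 (clear depth 20)
  + 72.144.48.0/20 (H0) depth=20
  Q 72.144.49.167: descend 01001000100100000011 ; hops seen [H0] ; pick H0
  Q 72.144.57.237: descend 01001000100100000011100 ; hops seen [H0,H2] ; pick H2
  + 200.187.236.0/23 (H0) depth=23
  + 200.186.0.0/15 (H0) depth=15
  + 64.0.0.0/4 (H3) depth=4
  del 72.144.48.0/20 (clear depth 20)
  + 72.0.0.0/8 (H2) depth=8
  + 192.0.0.0/4 (H3) depth=4
  + 0.0.0.0/0 (H0) depth=0
  + 200.187.224.0/20 (H2) depth=20
  Q 200.187.224.17: descend 11001000101110111110 ; hops seen [H0,H3,H0,H2] ; pick H2
  Q 204.105.101.156: descend 11001 ; hops seen [H0,H3] ; pick H3

== LOOKUPS ==
["H2","H0","H2","H2","H3"]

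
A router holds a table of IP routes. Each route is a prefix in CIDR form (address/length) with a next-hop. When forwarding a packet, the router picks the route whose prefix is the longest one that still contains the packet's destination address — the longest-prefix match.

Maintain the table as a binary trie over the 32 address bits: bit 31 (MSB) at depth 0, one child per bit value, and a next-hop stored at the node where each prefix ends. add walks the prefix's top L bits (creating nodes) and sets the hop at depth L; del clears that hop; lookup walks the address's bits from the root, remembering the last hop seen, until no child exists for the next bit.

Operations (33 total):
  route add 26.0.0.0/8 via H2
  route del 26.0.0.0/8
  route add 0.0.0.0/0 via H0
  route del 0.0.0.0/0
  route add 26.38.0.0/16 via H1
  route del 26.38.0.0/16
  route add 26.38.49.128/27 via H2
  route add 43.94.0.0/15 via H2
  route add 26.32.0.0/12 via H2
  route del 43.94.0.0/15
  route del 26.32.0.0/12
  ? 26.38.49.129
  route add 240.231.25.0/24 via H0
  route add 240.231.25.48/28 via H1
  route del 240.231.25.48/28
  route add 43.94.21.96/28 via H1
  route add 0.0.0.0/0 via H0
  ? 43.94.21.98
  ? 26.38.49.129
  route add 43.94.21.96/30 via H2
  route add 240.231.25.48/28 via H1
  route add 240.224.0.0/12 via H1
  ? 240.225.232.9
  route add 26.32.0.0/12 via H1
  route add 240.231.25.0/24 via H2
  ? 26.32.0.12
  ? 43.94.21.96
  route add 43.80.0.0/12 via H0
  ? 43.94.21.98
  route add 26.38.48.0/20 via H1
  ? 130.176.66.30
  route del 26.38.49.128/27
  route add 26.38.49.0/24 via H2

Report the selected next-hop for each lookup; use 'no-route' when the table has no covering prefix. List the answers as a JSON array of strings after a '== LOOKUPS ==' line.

Process each operation:
  + 26.0.0.0/8 (H2) depth=8
  - 26.0.0.0/8 clear@8
  + 0.0.0.0/0 (H0) depth=0
  - 0.0.0.0/0 clear@0
  + 26.38.0.0/16 (H1) depth=16
  - 26.38.0.0/16 clear@16
  + 26.38.49.128/27 (H2) depth=27
  + 43.94.0.0/15 (H2) depth=15
  + 26.32.0.0/12 (H2) depth=12
  - 43.94.0.0/15 clear@15
  - 26.32.0.0/12 clear@12
  Q 26.38.49.129: descend 000110100010011000110001100 ; hops seen [H2] ; pick H2
  + 240.231.25.0/24 (H0) depth=24
  + 240.231.25.48/28 (H1) depth=28
  - 240.231.25.48/28 clear@28
  + 43.94.21.96/28 (H1) depth=28
  + 0.0.0.0/0 (H0) depth=0
  Q 43.94.21.98: descend 0010101101011110000101010110 ; hops seen [H0,H1] ; pick H1
  Q 26.38.49.129: descend 000110100010011000110001100 ; hops seen [H0,H2] ; pick H2
  + 43.94.21.96/30 (H2) depth=30
  + 240.231.25.48/28 (H1) depth=28
  + 240.224.0.0/12 (H1) depth=12
  Q 240.225.232.9: descend 1111000011100 ; hops seen [H0,H1] ; pick H1
  + 26.32.0.0/12 (H1) depth=12
  + 240.231.25.0/24 (H2) depth=24
  Q 26.32.0.12: descend 0001101000100 ; hops seen [H0,H1] ; pick H1
  Q 43.94.21.96: descend 001010110101111000010101011000 ; hops seen [H0,H1,H2] ; pick H2
  + 43.80.0.0/12 (H0) depth=12
  Q 43.94.21.98: descend 001010110101111000010101011000 ; hops seen [H0,H0,H1,H2] ; pick H2
  + 26.38.48.0/20 (H1) depth=20
  Q 130.176.66.30: descend 1 ; hops seen [H0] ; pick H0
  - 26.38.49.128/27 clear@27
  + 26.38.49.0/24 (H2) depth=24

== LOOKUPS ==
["H2","H1","H2","H1","H1","H2","H2","H0"]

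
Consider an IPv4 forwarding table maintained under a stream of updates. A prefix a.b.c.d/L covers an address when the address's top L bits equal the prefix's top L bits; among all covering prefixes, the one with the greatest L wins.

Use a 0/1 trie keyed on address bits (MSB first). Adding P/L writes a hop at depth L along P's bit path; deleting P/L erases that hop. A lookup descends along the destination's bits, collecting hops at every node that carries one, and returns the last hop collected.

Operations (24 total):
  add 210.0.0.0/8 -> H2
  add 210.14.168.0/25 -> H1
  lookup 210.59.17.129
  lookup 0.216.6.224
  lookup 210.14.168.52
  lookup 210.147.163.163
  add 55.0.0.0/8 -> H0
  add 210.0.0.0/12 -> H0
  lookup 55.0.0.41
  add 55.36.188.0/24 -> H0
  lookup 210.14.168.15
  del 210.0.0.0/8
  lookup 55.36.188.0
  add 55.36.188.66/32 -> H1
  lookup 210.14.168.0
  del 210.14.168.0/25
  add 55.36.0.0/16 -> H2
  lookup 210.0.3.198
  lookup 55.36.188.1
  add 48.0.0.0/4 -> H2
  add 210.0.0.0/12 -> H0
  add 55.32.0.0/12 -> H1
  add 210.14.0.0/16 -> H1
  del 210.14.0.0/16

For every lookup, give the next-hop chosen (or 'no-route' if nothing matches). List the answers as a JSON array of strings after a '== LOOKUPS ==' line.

Trace:
  + 210.0.0.0/8 (H2) depth=8
  + 210.14.168.0/25 (H1) depth=25
  ? 210.59.17.129  path d0:-→d1:-→d2:-→d3:-→d4:-→d5:-→d6:-→d7:-→d8:H2→d9:-→d10:-  best=H2
  ? 0.216.6.224  path d0:-  best=no-route
  ? 210.14.168.52  path d0:-→d1:-→d2:-→d3:-→d4:-→d5:-→d6:-→d7:-→d8:H2→d9:-→d10:-→d11:-→d12:-→d13:-→d14:-→d15:-→d16:-→d17:-→d18:-→d19:-→d20:-→d21:-→d22:-→d23:-→d24:-→d25:H1  best=H1
  ? 210.147.163.163  path d0:-→d1:-→d2:-→d3:-→d4:-→d5:-→d6:-→d7:-→d8:H2  best=H2
  + 55.0.0.0/8 (H0) depth=8
  + 210.0.0.0/12 (H0) depth=12
  ? 55.0.0.41  path d0:-→d1:-→d2:-→d3:-→d4:-→d5:-→d6:-→d7:-→d8:H0  best=H0
  + 55.36.188.0/24 (H0) depth=24
  ? 210.14.168.15  path d0:-→d1:-→d2:-→d3:-→d4:-→d5:-→d6:-→d7:-→d8:H2→d9:-→d10:-→d11:-→d12:H0→d13:-→d14:-→d15:-→d16:-→d17:-→d18:-→d19:-→d20:-→d21:-→d22:-→d23:-→d24:-→d25:H1  best=H1
  del 210.0.0.0/8 (clear depth 8)
  ? 55.36.188.0  path d0:-→d1:-→d2:-→d3:-→d4:-→d5:-→d6:-→d7:-→d8:H0→d9:-→d10:-→d11:-→d12:-→d13:-→d14:-→d15:-→d16:-→d17:-→d18:-→d19:-→d20:-→d21:-→d22:-→d23:-→d24:H0  best=H0
  + 55.36.188.66/32 (H1) depth=32
  ? 210.14.168.0  path d0:-→d1:-→d2:-→d3:-→d4:-→d5:-→d6:-→d7:-→d8:-→d9:-→d10:-→d11:-→d12:H0→d13:-→d14:-→d15:-→d16:-→d17:-→d18:-→d19:-→d20:-→d21:-→d22:-→d23:-→d24:-→d25:H1  best=H1
  del 210.14.168.0/25 (clear depth 25)
  + 55.36.0.0/16 (H2) depth=16
  ? 210.0.3.198  path d0:-→d1:-→d2:-→d3:-→d4:-→d5:-→d6:-→d7:-→d8:-→d9:-→d10:-→d11:-→d12:H0  best=H0
  ? 55.36.188.1  path d0:-→d1:-→d2:-→d3:-→d4:-→d5:-→d6:-→d7:-→d8:H0→d9:-→d10:-→d11:-→d12:-→d13:-→d14:-→d15:-→d16:H2→d17:-→d18:-→d19:-→d20:-→d21:-→d22:-→d23:-→d24:H0→d25:-  best=H0
  + 48.0.0.0/4 (H2) depth=4
  + 210.0.0.0/12 (H0) depth=12
  + 55.32.0.0/12 (H1) depth=12
  + 210.14.0.0/16 (H1) depth=16
  del 210.14.0.0/16 (clear depth 16)

== LOOKUPS ==
["H2","no-route","H1","H2","H0","H1","H0","H1","H0","H0"]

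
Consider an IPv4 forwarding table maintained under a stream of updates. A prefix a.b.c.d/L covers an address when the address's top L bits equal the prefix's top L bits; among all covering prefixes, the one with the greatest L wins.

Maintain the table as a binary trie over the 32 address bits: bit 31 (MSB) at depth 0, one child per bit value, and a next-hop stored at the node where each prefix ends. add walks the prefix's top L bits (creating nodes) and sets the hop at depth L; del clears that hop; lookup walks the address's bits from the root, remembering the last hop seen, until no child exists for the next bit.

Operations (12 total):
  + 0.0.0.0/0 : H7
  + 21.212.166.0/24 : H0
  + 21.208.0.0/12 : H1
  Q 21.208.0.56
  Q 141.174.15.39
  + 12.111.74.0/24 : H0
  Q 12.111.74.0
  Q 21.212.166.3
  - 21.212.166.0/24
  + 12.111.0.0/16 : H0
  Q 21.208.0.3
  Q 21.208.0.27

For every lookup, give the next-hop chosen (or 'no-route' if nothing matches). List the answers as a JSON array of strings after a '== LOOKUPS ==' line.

Process each operation:
  + 0.0.0.0/0 (H7) depth=0
  + 21.212.166.0/24 (H0) depth=24
  + 21.208.0.0/12 (H1) depth=12
  ? 21.208.0.56  path d0:H7→d1:-→d2:-→d3:-→d4:-→d5:-→d6:-→d7:-→d8:-→d9:-→d10:-→d11:-→d12:H1→d13:-  best=H1
  ? 141.174.15.39  path d0:H7  best=H7
  + 12.111.74.0/24 (H0) depth=24
  ? 12.111.74.0  path d0:H7→d1:-→d2:-→d3:-→d4:-→d5:-→d6:-→d7:-→d8:-→d9:-→d10:-→d11:-→d12:-→d13:-→d14:-→d15:-→d16:-→d17:-→d18:-→d19:-→d20:-→d21:-→d22:-→d23:-→d24:H0  best=H0
  ? 21.212.166.3  path d0:H7→d1:-→d2:-→d3:-→d4:-→d5:-→d6:-→d7:-→d8:-→d9:-→d10:-→d11:-→d12:H1→d13:-→d14:-→d15:-→d16:-→d17:-→d18:-→d19:-→d20:-→d21:-→d22:-→d23:-→d24:H0  best=H0
  del 21.212.166.0/24 (clear depth 24)
  + 12.111.0.0/16 (H0) depth=16
  ? 21.208.0.3  path d0:H7→d1:-→d2:-→d3:-→d4:-→d5:-→d6:-→d7:-→d8:-→d9:-→d10:-→d11:-→d12:H1→d13:-  best=H1
  ? 21.208.0.27  path d0:H7→d1:-→d2:-→d3:-→d4:-→d5:-→d6:-→d7:-→d8:-→d9:-→d10:-→d11:-→d12:H1→d13:-  best=H1

== LOOKUPS ==
["H1","H7","H0","H0","H1","H1"]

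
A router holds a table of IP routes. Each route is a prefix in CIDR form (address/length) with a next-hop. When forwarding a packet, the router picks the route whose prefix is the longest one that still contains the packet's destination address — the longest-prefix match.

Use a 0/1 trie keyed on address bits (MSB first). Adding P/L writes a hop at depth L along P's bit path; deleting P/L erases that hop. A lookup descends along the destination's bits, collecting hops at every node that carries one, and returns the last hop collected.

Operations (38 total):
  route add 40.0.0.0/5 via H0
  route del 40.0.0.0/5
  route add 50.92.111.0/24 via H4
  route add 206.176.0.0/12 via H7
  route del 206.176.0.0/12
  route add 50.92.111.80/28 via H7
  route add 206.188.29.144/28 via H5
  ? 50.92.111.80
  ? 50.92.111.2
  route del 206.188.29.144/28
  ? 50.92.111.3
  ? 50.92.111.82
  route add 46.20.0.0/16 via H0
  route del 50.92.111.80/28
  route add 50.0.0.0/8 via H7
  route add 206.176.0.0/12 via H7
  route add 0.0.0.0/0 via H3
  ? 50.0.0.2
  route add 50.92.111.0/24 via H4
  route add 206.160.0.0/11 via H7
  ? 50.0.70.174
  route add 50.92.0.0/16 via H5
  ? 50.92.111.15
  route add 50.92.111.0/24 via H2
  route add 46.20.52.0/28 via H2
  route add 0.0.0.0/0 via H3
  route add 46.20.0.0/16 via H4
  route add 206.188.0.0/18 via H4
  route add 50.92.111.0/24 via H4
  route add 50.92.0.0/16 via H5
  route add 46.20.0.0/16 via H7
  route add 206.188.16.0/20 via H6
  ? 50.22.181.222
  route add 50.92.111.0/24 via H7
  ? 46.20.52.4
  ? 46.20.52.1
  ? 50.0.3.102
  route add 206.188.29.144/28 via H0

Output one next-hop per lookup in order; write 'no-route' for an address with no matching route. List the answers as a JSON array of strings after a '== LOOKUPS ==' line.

Apply in order:
  + 40.0.0.0/5 (H0) depth=5
  del 40.0.0.0/5 (clear depth 5)
  + 50.92.111.0/24 (H4) depth=24
  + 206.176.0.0/12 (H7) depth=12
  del 206.176.0.0/12 (clear depth 12)
  + 50.92.111.80/28 (H7) depth=28
  + 206.188.29.144/28 (H5) depth=28
  ? 50.92.111.80  path d0:-→d1:-→d2:-→d3:-→d4:-→d5:-→d6:-→d7:-→d8:-→d9:-→d10:-→d11:-→d12:-→d13:-→d14:-→d15:-→d16:-→d17:-→d18:-→d19:-→d20:-→d21:-→d22:-→d23:-→d24:H4→d25:-→d26:-→d27:-→d28:H7  best=H7
  ? 50.92.111.2  path d0:-→d1:-→d2:-→d3:-→d4:-→d5:-→d6:-→d7:-→d8:-→d9:-→d10:-→d11:-→d12:-→d13:-→d14:-→d15:-→d16:-→d17:-→d18:-→d19:-→d20:-→d21:-→d22:-→d23:-→d24:H4→d25:-  best=H4
  del 206.188.29.144/28 (clear depth 28)
  ? 50.92.111.3  path d0:-→d1:-→d2:-→d3:-→d4:-→d5:-→d6:-→d7:-→d8:-→d9:-→d10:-→d11:-→d12:-→d13:-→d14:-→d15:-→d16:-→d17:-→d18:-→d19:-→d20:-→d21:-→d22:-→d23:-→d24:H4→d25:-  best=H4
  ? 50.92.111.82  path d0:-→d1:-→d2:-→d3:-→d4:-→d5:-→d6:-→d7:-→d8:-→d9:-→d10:-→d11:-→d12:-→d13:-→d14:-→d15:-→d16:-→d17:-→d18:-→d19:-→d20:-→d21:-→d22:-→d23:-→d24:H4→d25:-→d26:-→d27:-→d28:H7  best=H7
  + 46.20.0.0/16 (H0) depth=16
  del 50.92.111.80/28 (clear depth 28)
  + 50.0.0.0/8 (H7) depth=8
  + 206.176.0.0/12 (H7) depth=12
  + 0.0.0.0/0 (H3) depth=0
  ? 50.0.0.2  path d0:H3→d1:-→d2:-→d3:-→d4:-→d5:-→d6:-→d7:-→d8:H7→d9:-  best=H7
  + 50.92.111.0/24 (H4) depth=24
  + 206.160.0.0/11 (H7) depth=11
  ? 50.0.70.174  path d0:H3→d1:-→d2:-→d3:-→d4:-→d5:-→d6:-→d7:-→d8:H7→d9:-  best=H7
  + 50.92.0.0/16 (H5) depth=16
  ? 50.92.111.15  path d0:H3→d1:-→d2:-→d3:-→d4:-→d5:-→d6:-→d7:-→d8:H7→d9:-→d10:-→d11:-→d12:-→d13:-→d14:-→d15:-→d16:H5→d17:-→d18:-→d19:-→d20:-→d21:-→d22:-→d23:-→d24:H4→d25:-  best=H4
  + 50.92.111.0/24 (H2) depth=24
  + 46.20.52.0/28 (H2) depth=28
  + 0.0.0.0/0 (H3) depth=0
  + 46.20.0.0/16 (H4) depth=16
  + 206.188.0.0/18 (H4) depth=18
  + 50.92.111.0/24 (H4) depth=24
  + 50.92.0.0/16 (H5) depth=16
  + 46.20.0.0/16 (H7) depth=16
  + 206.188.16.0/20 (H6) depth=20
  ? 50.22.181.222  path d0:H3→d1:-→d2:-→d3:-→d4:-→d5:-→d6:-→d7:-→d8:H7→d9:-  best=H7
  + 50.92.111.0/24 (H7) depth=24
  ? 46.20.52.4  path d0:H3→d1:-→d2:-→d3:-→d4:-→d5:-→d6:-→d7:-→d8:-→d9:-→d10:-→d11:-→d12:-→d13:-→d14:-→d15:-→d16:H7→d17:-→d18:-→d19:-→d20:-→d21:-→d22:-→d23:-→d24:-→d25:-→d26:-→d27:-→d28:H2  best=H2
  ? 46.20.52.1  path d0:H3→d1:-→d2:-→d3:-→d4:-→d5:-→d6:-→d7:-→d8:-→d9:-→d10:-→d11:-→d12:-→d13:-→d14:-→d15:-→d16:H7→d17:-→d18:-→d19:-→d20:-→d21:-→d22:-→d23:-→d24:-→d25:-→d26:-→d27:-→d28:H2  best=H2
  ? 50.0.3.102  path d0:H3→d1:-→d2:-→d3:-→d4:-→d5:-→d6:-→d7:-→d8:H7→d9:-  best=H7
  + 206.188.29.144/28 (H0) depth=28

== LOOKUPS ==
["H7","H4","H4","H7","H7","H7","H4","H7","H2","H2","H7"]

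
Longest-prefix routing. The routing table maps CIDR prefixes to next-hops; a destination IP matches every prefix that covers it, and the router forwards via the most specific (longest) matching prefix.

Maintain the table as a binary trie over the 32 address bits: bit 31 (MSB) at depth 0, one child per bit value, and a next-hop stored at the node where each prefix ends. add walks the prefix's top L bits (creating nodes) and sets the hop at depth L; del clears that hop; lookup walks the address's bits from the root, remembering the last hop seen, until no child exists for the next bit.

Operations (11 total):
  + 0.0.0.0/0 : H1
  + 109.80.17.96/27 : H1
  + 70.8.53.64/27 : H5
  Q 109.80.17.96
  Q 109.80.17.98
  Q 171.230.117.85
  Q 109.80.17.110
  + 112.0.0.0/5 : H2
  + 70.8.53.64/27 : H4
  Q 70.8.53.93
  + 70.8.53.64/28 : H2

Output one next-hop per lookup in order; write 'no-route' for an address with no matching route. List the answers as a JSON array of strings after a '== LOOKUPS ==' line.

Process each operation:
  + 0.0.0.0/0 (H1) depth=0
  + 109.80.17.96/27 (H1) depth=27
  + 70.8.53.64/27 (H5) depth=27
  lookup 109.80.17.96: bits 011011010101000000010001011 walk d0:H1→d1:-→d2:-→d3:-→d4:-→d5:-→d6:-→d7:-→d8:-→d9:-→d10:-→d11:-→d12:-→d13:-→d14:-→d15:-→d16:-→d17:-→d18:-→d19:-→d20:-→d21:-→d22:-→d23:-→d24:-→d25:-→d26:-→d27:H1 -> H1
  lookup 109.80.17.98: bits 011011010101000000010001011 walk d0:H1→d1:-→d2:-→d3:-→d4:-→d5:-→d6:-→d7:-→d8:-→d9:-→d10:-→d11:-→d12:-→d13:-→d14:-→d15:-→d16:-→d17:-→d18:-→d19:-→d20:-→d21:-→d22:-→d23:-→d24:-→d25:-→d26:-→d27:H1 -> H1
  lookup 171.230.117.85: bits ε walk d0:H1 -> H1
  lookup 109.80.17.110: bits 011011010101000000010001011 walk d0:H1→d1:-→d2:-→d3:-→d4:-→d5:-→d6:-→d7:-→d8:-→d9:-→d10:-→d11:-→d12:-→d13:-→d14:-→d15:-→d16:-→d17:-→d18:-→d19:-→d20:-→d21:-→d22:-→d23:-→d24:-→d25:-→d26:-→d27:H1 -> H1
  + 112.0.0.0/5 (H2) depth=5
  + 70.8.53.64/27 (H4) depth=27
  lookup 70.8.53.93: bits 010001100000100000110101010 walk d0:H1→d1:-→d2:-→d3:-→d4:-→d5:-→d6:-→d7:-→d8:-→d9:-→d10:-→d11:-→d12:-→d13:-→d14:-→d15:-→d16:-→d17:-→d18:-→d19:-→d20:-→d21:-→d22:-→d23:-→d24:-→d25:-→d26:-→d27:H4 -> H4
  + 70.8.53.64/28 (H2) depth=28

== LOOKUPS ==
["H1","H1","H1","H1","H4"]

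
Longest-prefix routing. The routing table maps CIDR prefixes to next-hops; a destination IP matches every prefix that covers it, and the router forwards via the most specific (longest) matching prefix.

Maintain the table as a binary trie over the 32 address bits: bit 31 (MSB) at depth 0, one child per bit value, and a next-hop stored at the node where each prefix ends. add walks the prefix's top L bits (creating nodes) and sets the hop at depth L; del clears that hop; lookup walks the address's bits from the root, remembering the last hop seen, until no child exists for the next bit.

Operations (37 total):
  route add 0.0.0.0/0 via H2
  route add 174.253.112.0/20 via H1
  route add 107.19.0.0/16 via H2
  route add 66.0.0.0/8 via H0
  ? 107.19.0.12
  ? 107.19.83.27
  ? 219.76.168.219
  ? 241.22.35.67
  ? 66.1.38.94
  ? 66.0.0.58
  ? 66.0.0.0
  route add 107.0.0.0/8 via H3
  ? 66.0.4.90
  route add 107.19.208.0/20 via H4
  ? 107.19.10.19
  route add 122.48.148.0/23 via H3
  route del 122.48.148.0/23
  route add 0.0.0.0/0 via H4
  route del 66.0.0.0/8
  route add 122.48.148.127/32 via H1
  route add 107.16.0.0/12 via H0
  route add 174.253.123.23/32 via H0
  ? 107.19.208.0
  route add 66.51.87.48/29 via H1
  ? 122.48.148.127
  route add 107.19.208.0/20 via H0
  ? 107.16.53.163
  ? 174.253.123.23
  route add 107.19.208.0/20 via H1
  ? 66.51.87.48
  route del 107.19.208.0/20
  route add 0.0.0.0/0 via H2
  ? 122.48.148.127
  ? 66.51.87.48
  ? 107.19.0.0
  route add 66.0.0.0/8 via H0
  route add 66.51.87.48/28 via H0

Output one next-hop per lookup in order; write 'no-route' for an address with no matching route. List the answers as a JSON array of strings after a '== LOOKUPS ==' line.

Trace:
  add 0.0.0.0/0 -> H2 at depth 0
  add 174.253.112.0/20 -> H1 at depth 20
  add 107.19.0.0/16 -> H2 at depth 16
  add 66.0.0.0/8 -> H0 at depth 8
  ? 107.19.0.12  path d0:H2→d1:-→d2:-→d3:-→d4:-→d5:-→d6:-→d7:-→d8:-→d9:-→d10:-→d11:-→d12:-→d13:-→d14:-→d15:-→d16:H2  best=H2
  ? 107.19.83.27  path d0:H2→d1:-→d2:-→d3:-→d4:-→d5:-→d6:-→d7:-→d8:-→d9:-→d10:-→d11:-→d12:-→d13:-→d14:-→d15:-→d16:H2  best=H2
  ? 219.76.168.219  path d0:H2→d1:-  best=H2
  ? 241.22.35.67  path d0:H2→d1:-  best=H2
  ? 66.1.38.94  path d0:H2→d1:-→d2:-→d3:-→d4:-→d5:-→d6:-→d7:-→d8:H0  best=H0
  ? 66.0.0.58  path d0:H2→d1:-→d2:-→d3:-→d4:-→d5:-→d6:-→d7:-→d8:H0  best=H0
  ? 66.0.0.0  path d0:H2→d1:-→d2:-→d3:-→d4:-→d5:-→d6:-→d7:-→d8:H0  best=H0
  add 107.0.0.0/8 -> H3 at depth 8
  ? 66.0.4.90  path d0:H2→d1:-→d2:-→d3:-→d4:-→d5:-→d6:-→d7:-→d8:H0  best=H0
  add 107.19.208.0/20 -> H4 at depth 20
  ? 107.19.10.19  path d0:H2→d1:-→d2:-→d3:-→d4:-→d5:-→d6:-→d7:-→d8:H3→d9:-→d10:-→d11:-→d12:-→d13:-→d14:-→d15:-→d16:H2  best=H2
  add 122.48.148.0/23 -> H3 at depth 23
  del 122.48.148.0/23 (clear depth 23)
  add 0.0.0.0/0 -> H4 at depth 0
  del 66.0.0.0/8 (clear depth 8)
  add 122.48.148.127/32 -> H1 at depth 32
  add 107.16.0.0/12 -> H0 at depth 12
  add 174.253.123.23/32 -> H0 at depth 32
  ? 107.19.208.0  path d0:H4→d1:-→d2:-→d3:-→d4:-→d5:-→d6:-→d7:-→d8:H3→d9:-→d10:-→d11:-→d12:H0→d13:-→d14:-→d15:-→d16:H2→d17:-→d18:-→d19:-→d20:H4  best=H4
  add 66.51.87.48/29 -> H1 at depth 29
  ? 122.48.148.127  path d0:H4→d1:-→d2:-→d3:-→d4:-→d5:-→d6:-→d7:-→d8:-→d9:-→d10:-→d11:-→d12:-→d13:-→d14:-→d15:-→d16:-→d17:-→d18:-→d19:-→d20:-→d21:-→d22:-→d23:-→d24:-→d25:-→d26:-→d27:-→d28:-→d29:-→d30:-→d31:-→d32:H1  best=H1
  add 107.19.208.0/20 -> H0 at depth 20
  ? 107.16.53.163  path d0:H4→d1:-→d2:-→d3:-→d4:-→d5:-→d6:-→d7:-→d8:H3→d9:-→d10:-→d11:-→d12:H0→d13:-→d14:-  best=H0
  ? 174.253.123.23  path d0:H4→d1:-→d2:-→d3:-→d4:-→d5:-→d6:-→d7:-→d8:-→d9:-→d10:-→d11:-→d12:-→d13:-→d14:-→d15:-→d16:-→d17:-→d18:-→d19:-→d20:H1→d21:-→d22:-→d23:-→d24:-→d25:-→d26:-→d27:-→d28:-→d29:-→d30:-→d31:-→d32:H0  best=H0
  add 107.19.208.0/20 -> H1 at depth 20
  ? 66.51.87.48  path d0:H4→d1:-→d2:-→d3:-→d4:-→d5:-→d6:-→d7:-→d8:-→d9:-→d10:-→d11:-→d12:-→d13:-→d14:-→d15:-→d16:-→d17:-→d18:-→d19:-→d20:-→d21:-→d22:-→d23:-→d24:-→d25:-→d26:-→d27:-→d28:-→d29:H1  best=H1
  del 107.19.208.0/20 (clear depth 20)
  add 0.0.0.0/0 -> H2 at depth 0
  ? 122.48.148.127  path d0:H2→d1:-→d2:-→d3:-→d4:-→d5:-→d6:-→d7:-→d8:-→d9:-→d10:-→d11:-→d12:-→d13:-→d14:-→d15:-→d16:-→d17:-→d18:-→d19:-→d20:-→d21:-→d22:-→d23:-→d24:-→d25:-→d26:-→d27:-→d28:-→d29:-→d30:-→d31:-→d32:H1  best=H1
  ? 66.51.87.48  path d0:H2→d1:-→d2:-→d3:-→d4:-→d5:-→d6:-→d7:-→d8:-→d9:-→d10:-→d11:-→d12:-→d13:-→d14:-→d15:-→d16:-→d17:-→d18:-→d19:-→d20:-→d21:-→d22:-→d23:-→d24:-→d25:-→d26:-→d27:-→d28:-→d29:H1  best=H1
  ? 107.19.0.0  path d0:H2→d1:-→d2:-→d3:-→d4:-→d5:-→d6:-→d7:-→d8:H3→d9:-→d10:-→d11:-→d12:H0→d13:-→d14:-→d15:-→d16:H2  best=H2
  add 66.0.0.0/8 -> H0 at depth 8
  add 66.51.87.48/28 -> H0 at depth 28

== LOOKUPS ==
["H2","H2","H2","H2","H0","H0","H0","H0","H2","H4","H1","H0","H0","H1","H1","H1","H2"]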